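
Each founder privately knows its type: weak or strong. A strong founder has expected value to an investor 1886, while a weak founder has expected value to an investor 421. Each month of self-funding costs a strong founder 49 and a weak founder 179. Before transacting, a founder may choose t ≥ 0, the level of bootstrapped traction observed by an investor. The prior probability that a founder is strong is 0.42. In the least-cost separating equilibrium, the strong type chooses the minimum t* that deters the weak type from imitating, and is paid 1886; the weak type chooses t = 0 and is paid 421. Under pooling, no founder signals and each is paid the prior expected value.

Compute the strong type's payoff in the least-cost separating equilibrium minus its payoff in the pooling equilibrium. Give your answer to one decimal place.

Least-cost separating signal: t* solves 421 = 1886 − 179·t*, so t* = (1886 − 421)/179 ≈ 8.1844.
Strong type's separating payoff: 1886 − 49 × t* = 1886 − 49 × (1886 − 421)/179 = 1886 − 71785/179 ≈ 1484.966.
Pooling payoff: 0.42 × 1886 + 0.58 × 421 = 1036.3.
Difference: 1484.966 − 1036.3 = 448.666, i.e. 448.7 to one decimal place.
The strong type prefers to separate.

448.7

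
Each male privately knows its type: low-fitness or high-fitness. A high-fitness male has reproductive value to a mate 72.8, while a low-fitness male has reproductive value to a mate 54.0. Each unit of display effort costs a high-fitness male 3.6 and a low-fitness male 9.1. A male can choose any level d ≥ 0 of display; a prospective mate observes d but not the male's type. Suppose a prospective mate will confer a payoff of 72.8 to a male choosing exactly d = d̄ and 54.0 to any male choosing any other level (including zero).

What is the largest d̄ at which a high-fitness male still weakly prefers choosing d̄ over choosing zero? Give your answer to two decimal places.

Choosing d̄ yields the high-fitness type 72.8 − 3.6·d̄; choosing zero yields 54.0.
The high-fitness type is indifferent at 72.8 − 3.6·d̄ = 54.0, i.e. d̄ = (72.8 − 54.0) / 3.6 ≈ 5.22.
For any d̄ above 5.22 the high-fitness type would rather pool at zero, so separation collapses.

5.22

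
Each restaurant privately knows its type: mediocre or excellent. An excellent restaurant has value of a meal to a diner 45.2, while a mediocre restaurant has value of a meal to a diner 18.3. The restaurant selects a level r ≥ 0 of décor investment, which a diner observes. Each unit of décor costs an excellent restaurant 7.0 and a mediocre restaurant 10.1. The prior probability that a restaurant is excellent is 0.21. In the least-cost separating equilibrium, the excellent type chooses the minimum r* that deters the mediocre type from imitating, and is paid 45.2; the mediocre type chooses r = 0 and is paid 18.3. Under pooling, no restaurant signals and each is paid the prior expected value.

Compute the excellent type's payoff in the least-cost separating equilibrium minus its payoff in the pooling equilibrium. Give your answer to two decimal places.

2.61

Least-cost separating signal: r* solves 18.3 = 45.2 − 10.1·r*, so r* = (45.2 − 18.3)/10.1 ≈ 2.6634.
Excellent type's separating payoff: 45.2 − 7.0 × r* = 45.2 − 7.0 × (45.2 − 18.3)/10.1 = 45.2 − 188.3/10.1 ≈ 26.5564.
Pooling payoff: 0.21 × 45.2 + 0.79 × 18.3 = 23.949.
Difference: 26.5564 − 23.949 = 2.6074, i.e. 2.61 to two decimal places.
The excellent type prefers to separate.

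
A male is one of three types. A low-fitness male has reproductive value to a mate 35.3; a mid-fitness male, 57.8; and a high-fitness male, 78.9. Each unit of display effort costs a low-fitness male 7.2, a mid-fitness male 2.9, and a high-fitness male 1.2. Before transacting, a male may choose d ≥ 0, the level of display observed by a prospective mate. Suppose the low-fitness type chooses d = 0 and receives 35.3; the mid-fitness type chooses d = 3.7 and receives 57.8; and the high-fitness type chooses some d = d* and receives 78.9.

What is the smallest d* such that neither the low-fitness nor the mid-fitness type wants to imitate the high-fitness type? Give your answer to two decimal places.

10.98

Mid-fitness type (on-path payoff 57.8 − 2.9×3.7 = 47.07) won't mimic when 47.07 ≥ 78.9 − 2.9·d*, i.e. d* ≥ 10.98.
Low-fitness type (on-path payoff 35.3) won't mimic when 35.3 ≥ 78.9 − 7.2·d*, i.e. d* ≥ 6.06.
Both must hold, so d* = max(6.06, 10.98) = 10.98. The mid-fitness type's constraint binds.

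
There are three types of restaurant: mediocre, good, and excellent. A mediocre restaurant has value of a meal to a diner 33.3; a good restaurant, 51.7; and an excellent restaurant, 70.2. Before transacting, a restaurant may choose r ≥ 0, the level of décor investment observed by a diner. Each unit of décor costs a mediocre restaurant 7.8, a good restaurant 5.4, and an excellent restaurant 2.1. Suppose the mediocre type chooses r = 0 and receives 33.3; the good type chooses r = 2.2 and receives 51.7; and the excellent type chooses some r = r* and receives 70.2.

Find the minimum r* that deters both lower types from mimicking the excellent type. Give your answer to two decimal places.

Good type (on-path payoff 51.7 − 5.4×2.2 = 39.82) won't mimic when 39.82 ≥ 70.2 − 5.4·r*, i.e. r* ≥ 5.63.
Mediocre type (on-path payoff 33.3) won't mimic when 33.3 ≥ 70.2 − 7.8·r*, i.e. r* ≥ 4.73.
Both must hold, so r* = max(4.73, 5.63) = 5.63. The good type's constraint binds.

5.63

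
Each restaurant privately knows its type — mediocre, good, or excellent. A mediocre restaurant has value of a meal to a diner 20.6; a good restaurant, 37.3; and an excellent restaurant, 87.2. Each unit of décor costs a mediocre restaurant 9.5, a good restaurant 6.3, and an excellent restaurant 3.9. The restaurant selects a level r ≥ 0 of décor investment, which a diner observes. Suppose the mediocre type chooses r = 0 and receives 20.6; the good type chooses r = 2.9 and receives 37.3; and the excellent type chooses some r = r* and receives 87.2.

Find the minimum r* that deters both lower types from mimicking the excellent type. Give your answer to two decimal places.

10.82

Good type (on-path payoff 37.3 − 6.3×2.9 = 19.03) won't mimic when 19.03 ≥ 87.2 − 6.3·r*, i.e. r* ≥ 10.82.
Mediocre type (on-path payoff 20.6) won't mimic when 20.6 ≥ 87.2 − 9.5·r*, i.e. r* ≥ 7.01.
Both must hold, so r* = max(7.01, 10.82) = 10.82. The good type's constraint binds.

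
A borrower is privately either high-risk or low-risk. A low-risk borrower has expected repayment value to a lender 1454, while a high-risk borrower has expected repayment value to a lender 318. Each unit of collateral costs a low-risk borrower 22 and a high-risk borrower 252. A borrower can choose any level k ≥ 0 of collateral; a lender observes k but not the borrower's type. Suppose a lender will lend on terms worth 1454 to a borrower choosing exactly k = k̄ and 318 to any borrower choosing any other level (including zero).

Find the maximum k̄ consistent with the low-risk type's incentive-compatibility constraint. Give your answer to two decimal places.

51.64

Choosing k̄ yields the low-risk type 1454 − 22·k̄; choosing zero yields 318.
The low-risk type is indifferent at 1454 − 22·k̄ = 318, i.e. k̄ = (1454 − 318) / 22 ≈ 51.64.
For any k̄ above 51.64 the low-risk type would rather pool at zero, so separation collapses.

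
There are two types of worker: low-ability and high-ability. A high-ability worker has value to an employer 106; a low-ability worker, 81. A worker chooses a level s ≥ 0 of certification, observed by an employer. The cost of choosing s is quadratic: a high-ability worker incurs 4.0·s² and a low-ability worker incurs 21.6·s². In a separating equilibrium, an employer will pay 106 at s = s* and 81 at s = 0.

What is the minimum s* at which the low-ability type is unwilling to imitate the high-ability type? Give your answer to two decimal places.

The low-ability type at s = 0 receives 81; imitating at s* yields 106 − 21.6·s*².
Indifference: 81 = 106 − 21.6·s*², so s*² = (106 − 81) / 21.6 ≈ 1.1574.
s* = √1.1574 ≈ 1.08.

1.08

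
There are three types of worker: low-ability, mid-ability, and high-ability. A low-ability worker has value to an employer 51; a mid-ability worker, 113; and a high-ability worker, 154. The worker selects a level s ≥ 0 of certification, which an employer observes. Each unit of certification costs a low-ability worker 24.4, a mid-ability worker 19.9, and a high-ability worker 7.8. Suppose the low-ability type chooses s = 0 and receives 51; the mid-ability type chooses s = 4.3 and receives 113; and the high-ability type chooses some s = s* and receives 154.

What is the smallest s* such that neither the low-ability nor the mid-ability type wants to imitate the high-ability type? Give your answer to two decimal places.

Mid-ability type (on-path payoff 113 − 19.9×4.3 = 27.43) won't mimic when 27.43 ≥ 154 − 19.9·s*, i.e. s* ≥ 6.36.
Low-ability type (on-path payoff 51) won't mimic when 51 ≥ 154 − 24.4·s*, i.e. s* ≥ 4.22.
Both must hold, so s* = max(4.22, 6.36) = 6.36. The mid-ability type's constraint binds.

6.36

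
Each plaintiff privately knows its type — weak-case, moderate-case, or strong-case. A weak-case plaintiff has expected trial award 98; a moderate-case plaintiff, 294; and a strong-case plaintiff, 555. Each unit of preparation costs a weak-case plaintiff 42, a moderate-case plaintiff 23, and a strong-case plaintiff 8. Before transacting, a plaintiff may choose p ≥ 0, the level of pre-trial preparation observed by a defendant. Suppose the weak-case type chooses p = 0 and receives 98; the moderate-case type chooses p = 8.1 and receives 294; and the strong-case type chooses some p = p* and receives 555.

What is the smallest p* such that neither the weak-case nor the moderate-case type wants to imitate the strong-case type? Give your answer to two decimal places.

Moderate-case type (on-path payoff 294 − 23×8.1 = 107.7) won't mimic when 107.7 ≥ 555 − 23·p*, i.e. p* ≥ 19.45.
Weak-case type (on-path payoff 98) won't mimic when 98 ≥ 555 − 42·p*, i.e. p* ≥ 10.88.
Both must hold, so p* = max(10.88, 19.45) = 19.45. The moderate-case type's constraint binds.

19.45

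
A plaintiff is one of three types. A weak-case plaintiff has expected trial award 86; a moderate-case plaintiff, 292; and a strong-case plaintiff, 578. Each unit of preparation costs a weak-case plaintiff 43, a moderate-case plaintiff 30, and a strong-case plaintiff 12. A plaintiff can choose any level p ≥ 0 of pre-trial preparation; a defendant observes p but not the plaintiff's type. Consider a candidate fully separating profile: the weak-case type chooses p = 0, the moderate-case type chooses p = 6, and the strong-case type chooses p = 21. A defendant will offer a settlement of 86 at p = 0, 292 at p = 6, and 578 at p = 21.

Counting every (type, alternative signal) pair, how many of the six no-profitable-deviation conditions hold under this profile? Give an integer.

6

Moderate-case (own payoff 292 − 30×6 = 112): to p=0 gives 86 → no gain ✓; to p=21 gives 578 − 30×21 = -52 → no gain ✓.
Weak-case (own payoff 86): to p=6 gives 292 − 43×6 = 34 → no gain ✓; to p=21 gives 578 − 43×21 = -325 → no gain ✓.
Strong-case (own payoff 578 − 12×21 = 326): to p=0 gives 86 → no gain ✓; to p=6 gives 292 − 12×6 = 220 → no gain ✓.
6 of the 6 constraints hold; this profile is a separating equilibrium.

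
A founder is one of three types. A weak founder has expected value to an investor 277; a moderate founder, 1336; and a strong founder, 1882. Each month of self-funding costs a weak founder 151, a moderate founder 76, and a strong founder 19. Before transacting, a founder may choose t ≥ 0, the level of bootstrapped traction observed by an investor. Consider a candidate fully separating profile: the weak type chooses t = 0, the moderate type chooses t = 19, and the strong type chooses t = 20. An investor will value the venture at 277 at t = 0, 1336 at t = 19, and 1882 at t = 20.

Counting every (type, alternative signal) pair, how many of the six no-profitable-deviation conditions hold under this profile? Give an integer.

Strong (own payoff 1882 − 19×20 = 1502): to t=0 gives 277 → no gain ✓; to t=19 gives 1336 − 19×19 = 975 → no gain ✓.
Weak (own payoff 277): to t=19 gives 1336 − 151×19 = -1533 → no gain ✓; to t=20 gives 1882 − 151×20 = -1138 → no gain ✓.
Moderate (own payoff 1336 − 76×19 = -108): to t=0 gives 277 → profitable ✗; to t=20 gives 1882 − 76×20 = 362 → profitable ✗.
4 of the 6 constraints hold; not an equilibrium.

4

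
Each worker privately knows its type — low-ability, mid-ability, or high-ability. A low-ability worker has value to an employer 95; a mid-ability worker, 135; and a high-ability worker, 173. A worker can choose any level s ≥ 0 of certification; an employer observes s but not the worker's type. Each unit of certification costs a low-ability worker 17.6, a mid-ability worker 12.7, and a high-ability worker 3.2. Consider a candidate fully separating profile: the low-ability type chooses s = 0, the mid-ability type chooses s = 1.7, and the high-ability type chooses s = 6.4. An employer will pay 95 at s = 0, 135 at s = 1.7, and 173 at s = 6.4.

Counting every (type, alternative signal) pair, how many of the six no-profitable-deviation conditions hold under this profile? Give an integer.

High-ability (own payoff 173 − 3.2×6.4 = 152.52): to s=0 gives 95 → no gain ✓; to s=1.7 gives 135 − 3.2×1.7 = 129.56 → no gain ✓.
Low-ability (own payoff 95): to s=1.7 gives 135 − 17.6×1.7 = 105.08 → profitable ✗; to s=6.4 gives 173 − 17.6×6.4 = 60.36 → no gain ✓.
Mid-ability (own payoff 135 − 12.7×1.7 = 113.41): to s=0 gives 95 → no gain ✓; to s=6.4 gives 173 − 12.7×6.4 = 91.72 → no gain ✓.
5 of the 6 constraints hold; not an equilibrium.

5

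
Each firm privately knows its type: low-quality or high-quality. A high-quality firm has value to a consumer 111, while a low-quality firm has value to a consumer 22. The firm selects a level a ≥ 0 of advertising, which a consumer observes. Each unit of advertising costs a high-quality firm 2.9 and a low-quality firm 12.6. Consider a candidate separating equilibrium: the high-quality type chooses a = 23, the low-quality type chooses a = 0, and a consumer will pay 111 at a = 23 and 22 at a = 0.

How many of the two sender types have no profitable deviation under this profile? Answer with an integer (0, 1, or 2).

2

High-quality type: signal → 111 − 2.9 × 23 = 44.3; deviate to 0 → 22. IC holds (44.3 ≥ 22).
Low-quality type: stay at 0 → 22; mimic → 111 − 12.6 × 23 = -178.8. IC holds (22 ≥ -178.8).
2 of 2 constraints hold, so this is a separating equilibrium.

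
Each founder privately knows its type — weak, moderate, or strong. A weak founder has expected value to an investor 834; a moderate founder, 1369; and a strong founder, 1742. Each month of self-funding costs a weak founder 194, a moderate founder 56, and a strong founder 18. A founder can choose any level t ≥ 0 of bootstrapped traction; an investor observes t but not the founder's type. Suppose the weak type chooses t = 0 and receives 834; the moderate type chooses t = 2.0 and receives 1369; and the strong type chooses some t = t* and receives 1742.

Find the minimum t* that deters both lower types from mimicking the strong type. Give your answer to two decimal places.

8.66

Moderate type (on-path payoff 1369 − 56×2.0 = 1257) won't mimic when 1257 ≥ 1742 − 56·t*, i.e. t* ≥ 8.66.
Weak type (on-path payoff 834) won't mimic when 834 ≥ 1742 − 194·t*, i.e. t* ≥ 4.68.
Both must hold, so t* = max(4.68, 8.66) = 8.66. The moderate type's constraint binds.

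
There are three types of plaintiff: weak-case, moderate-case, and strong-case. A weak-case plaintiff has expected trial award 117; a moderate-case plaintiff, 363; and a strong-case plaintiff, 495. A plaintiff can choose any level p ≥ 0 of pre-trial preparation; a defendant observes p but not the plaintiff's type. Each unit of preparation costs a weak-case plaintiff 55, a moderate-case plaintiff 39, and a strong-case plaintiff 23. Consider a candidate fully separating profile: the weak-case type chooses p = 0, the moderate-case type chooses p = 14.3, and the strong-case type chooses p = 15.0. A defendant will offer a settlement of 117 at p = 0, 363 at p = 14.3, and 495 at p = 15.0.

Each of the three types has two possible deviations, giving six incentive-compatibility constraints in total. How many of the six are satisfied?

Strong-case (own payoff 495 − 23×15.0 = 150): to p=0 gives 117 → no gain ✓; to p=14.3 gives 363 − 23×14.3 = 34.1 → no gain ✓.
Moderate-case (own payoff 363 − 39×14.3 = -194.7): to p=0 gives 117 → profitable ✗; to p=15.0 gives 495 − 39×15.0 = -90 → profitable ✗.
Weak-case (own payoff 117): to p=14.3 gives 363 − 55×14.3 = -423.5 → no gain ✓; to p=15.0 gives 495 − 55×15.0 = -330 → no gain ✓.
4 of the 6 constraints hold; not an equilibrium.

4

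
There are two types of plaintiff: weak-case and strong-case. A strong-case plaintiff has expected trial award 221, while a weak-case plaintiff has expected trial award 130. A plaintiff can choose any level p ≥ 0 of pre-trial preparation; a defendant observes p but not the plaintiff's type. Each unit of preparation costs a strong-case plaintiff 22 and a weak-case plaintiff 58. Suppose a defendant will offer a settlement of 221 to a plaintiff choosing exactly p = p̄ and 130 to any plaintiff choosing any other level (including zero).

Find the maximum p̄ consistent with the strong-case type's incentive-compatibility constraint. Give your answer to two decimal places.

Choosing p̄ yields the strong-case type 221 − 22·p̄; choosing zero yields 130.
The strong-case type is indifferent at 221 − 22·p̄ = 130, i.e. p̄ = (221 − 130) / 22 ≈ 4.14.
For any p̄ above 4.14 the strong-case type would rather pool at zero, so separation collapses.

4.14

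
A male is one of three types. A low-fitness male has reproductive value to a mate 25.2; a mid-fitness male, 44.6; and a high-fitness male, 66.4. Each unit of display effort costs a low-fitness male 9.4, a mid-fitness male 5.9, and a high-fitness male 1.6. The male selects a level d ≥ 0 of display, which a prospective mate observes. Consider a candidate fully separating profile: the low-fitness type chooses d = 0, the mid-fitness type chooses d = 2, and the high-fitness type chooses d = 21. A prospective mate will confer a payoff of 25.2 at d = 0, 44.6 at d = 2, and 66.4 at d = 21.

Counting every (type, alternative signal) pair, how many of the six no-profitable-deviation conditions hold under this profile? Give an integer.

4

Mid-fitness (own payoff 44.6 − 5.9×2 = 32.8): to d=0 gives 25.2 → no gain ✓; to d=21 gives 66.4 − 5.9×21 = -57.5 → no gain ✓.
High-fitness (own payoff 66.4 − 1.6×21 = 32.8): to d=0 gives 25.2 → no gain ✓; to d=2 gives 44.6 − 1.6×2 = 41.4 → profitable ✗.
Low-fitness (own payoff 25.2): to d=2 gives 44.6 − 9.4×2 = 25.8 → profitable ✗; to d=21 gives 66.4 − 9.4×21 = -131 → no gain ✓.
4 of the 6 constraints hold; not an equilibrium.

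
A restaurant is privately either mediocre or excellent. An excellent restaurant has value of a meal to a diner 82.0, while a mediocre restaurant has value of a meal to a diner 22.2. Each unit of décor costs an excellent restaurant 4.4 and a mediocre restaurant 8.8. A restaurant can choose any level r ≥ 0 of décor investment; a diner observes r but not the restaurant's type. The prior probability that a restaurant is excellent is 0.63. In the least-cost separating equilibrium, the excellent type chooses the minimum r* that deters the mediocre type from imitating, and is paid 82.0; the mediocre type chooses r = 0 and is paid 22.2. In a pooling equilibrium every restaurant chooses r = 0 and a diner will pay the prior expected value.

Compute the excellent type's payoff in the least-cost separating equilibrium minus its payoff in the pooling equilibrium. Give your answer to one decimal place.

-7.8

Least-cost separating signal: r* solves 22.2 = 82.0 − 8.8·r*, so r* = (82.0 − 22.2)/8.8 ≈ 6.7955.
Excellent type's separating payoff: 82.0 − 4.4 × r* = 82.0 − 4.4 × (82.0 − 22.2)/8.8 = 82.0 − 263.12/8.8 = 52.1.
Pooling payoff: 0.63 × 82.0 + 0.37 × 22.2 = 59.874.
Difference: 52.1 − 59.874 = -7.774, i.e. -7.8 to one decimal place.
The excellent type would prefer the pooling outcome.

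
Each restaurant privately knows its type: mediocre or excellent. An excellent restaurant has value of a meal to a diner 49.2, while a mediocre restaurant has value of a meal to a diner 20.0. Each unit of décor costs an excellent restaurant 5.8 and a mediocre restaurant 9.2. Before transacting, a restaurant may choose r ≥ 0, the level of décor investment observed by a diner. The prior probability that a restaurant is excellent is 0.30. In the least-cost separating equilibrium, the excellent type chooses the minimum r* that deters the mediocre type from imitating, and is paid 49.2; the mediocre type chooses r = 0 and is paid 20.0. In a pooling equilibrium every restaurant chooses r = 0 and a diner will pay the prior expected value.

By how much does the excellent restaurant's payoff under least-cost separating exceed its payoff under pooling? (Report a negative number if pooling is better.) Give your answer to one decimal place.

Least-cost separating signal: r* solves 20.0 = 49.2 − 9.2·r*, so r* = (49.2 − 20.0)/9.2 ≈ 3.1739.
Excellent type's separating payoff: 49.2 − 5.8 × r* = 49.2 − 5.8 × (49.2 − 20.0)/9.2 = 49.2 − 169.36/9.2 ≈ 30.791.
Pooling payoff: 0.30 × 49.2 + 0.70 × 20.0 = 28.76.
Difference: 30.791 − 28.76 = 2.031, i.e. 2.0 to one decimal place.
The excellent type prefers to separate.

2.0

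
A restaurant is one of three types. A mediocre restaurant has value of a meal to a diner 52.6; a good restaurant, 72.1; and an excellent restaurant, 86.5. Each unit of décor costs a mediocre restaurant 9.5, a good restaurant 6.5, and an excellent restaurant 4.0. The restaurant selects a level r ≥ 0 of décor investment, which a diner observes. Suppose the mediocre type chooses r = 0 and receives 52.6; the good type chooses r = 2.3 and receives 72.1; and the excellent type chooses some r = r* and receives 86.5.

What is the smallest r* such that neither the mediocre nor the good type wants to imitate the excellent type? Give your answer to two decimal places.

4.52

Mediocre type (on-path payoff 52.6) won't mimic when 52.6 ≥ 86.5 − 9.5·r*, i.e. r* ≥ 3.57.
Good type (on-path payoff 72.1 − 6.5×2.3 = 57.15) won't mimic when 57.15 ≥ 86.5 − 6.5·r*, i.e. r* ≥ 4.52.
Both must hold, so r* = max(3.57, 4.52) = 4.52. The good type's constraint binds.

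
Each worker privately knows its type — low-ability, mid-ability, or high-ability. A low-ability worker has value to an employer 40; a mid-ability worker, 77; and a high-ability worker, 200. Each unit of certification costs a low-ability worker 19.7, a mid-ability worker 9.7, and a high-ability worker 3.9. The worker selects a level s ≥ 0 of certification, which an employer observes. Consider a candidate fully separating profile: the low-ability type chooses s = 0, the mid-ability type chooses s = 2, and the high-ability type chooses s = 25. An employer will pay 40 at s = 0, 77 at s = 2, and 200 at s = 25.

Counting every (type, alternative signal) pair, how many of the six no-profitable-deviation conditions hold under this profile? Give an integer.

6

Low-ability (own payoff 40): to s=2 gives 77 − 19.7×2 = 37.6 → no gain ✓; to s=25 gives 200 − 19.7×25 = -292.5 → no gain ✓.
High-ability (own payoff 200 − 3.9×25 = 102.5): to s=0 gives 40 → no gain ✓; to s=2 gives 77 − 3.9×2 = 69.2 → no gain ✓.
Mid-ability (own payoff 77 − 9.7×2 = 57.6): to s=0 gives 40 → no gain ✓; to s=25 gives 200 − 9.7×25 = -42.5 → no gain ✓.
6 of the 6 constraints hold; this profile is a separating equilibrium.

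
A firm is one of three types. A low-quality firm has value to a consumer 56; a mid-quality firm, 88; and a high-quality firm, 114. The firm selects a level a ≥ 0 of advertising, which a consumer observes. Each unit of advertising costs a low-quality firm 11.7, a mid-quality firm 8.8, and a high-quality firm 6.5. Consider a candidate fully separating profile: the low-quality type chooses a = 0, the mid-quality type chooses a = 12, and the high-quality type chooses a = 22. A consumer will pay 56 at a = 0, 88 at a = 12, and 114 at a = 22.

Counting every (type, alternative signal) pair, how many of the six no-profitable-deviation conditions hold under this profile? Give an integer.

3

Low-quality (own payoff 56): to a=12 gives 88 − 11.7×12 = -52.4 → no gain ✓; to a=22 gives 114 − 11.7×22 = -143.4 → no gain ✓.
High-quality (own payoff 114 − 6.5×22 = -29): to a=0 gives 56 → profitable ✗; to a=12 gives 88 − 6.5×12 = 10 → profitable ✗.
Mid-quality (own payoff 88 − 8.8×12 = -17.6): to a=0 gives 56 → profitable ✗; to a=22 gives 114 − 8.8×22 = -79.6 → no gain ✓.
3 of the 6 constraints hold; not an equilibrium.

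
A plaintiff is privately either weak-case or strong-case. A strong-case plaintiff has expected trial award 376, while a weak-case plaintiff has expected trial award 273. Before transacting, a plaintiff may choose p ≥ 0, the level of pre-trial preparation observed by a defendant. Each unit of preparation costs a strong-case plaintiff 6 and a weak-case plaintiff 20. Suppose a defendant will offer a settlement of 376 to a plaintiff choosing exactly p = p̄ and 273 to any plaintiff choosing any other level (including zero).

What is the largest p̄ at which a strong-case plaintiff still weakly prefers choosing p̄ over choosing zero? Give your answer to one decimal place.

Choosing p̄ yields the strong-case type 376 − 6·p̄; choosing zero yields 273.
The strong-case type is indifferent at 376 − 6·p̄ = 273, i.e. p̄ = (376 − 273) / 6 ≈ 17.2.
For any p̄ above 17.2 the strong-case type would rather pool at zero, so separation collapses.

17.2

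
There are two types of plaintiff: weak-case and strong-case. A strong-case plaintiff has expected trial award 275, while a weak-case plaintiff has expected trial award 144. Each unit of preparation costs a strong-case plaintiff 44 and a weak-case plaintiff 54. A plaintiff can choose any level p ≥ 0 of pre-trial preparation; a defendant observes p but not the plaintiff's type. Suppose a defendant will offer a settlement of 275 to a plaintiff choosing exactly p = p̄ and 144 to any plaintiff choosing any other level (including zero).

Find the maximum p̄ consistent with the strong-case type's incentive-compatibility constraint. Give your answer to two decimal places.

2.98

Choosing p̄ yields the strong-case type 275 − 44·p̄; choosing zero yields 144.
The strong-case type is indifferent at 275 − 44·p̄ = 144, i.e. p̄ = (275 − 144) / 44 ≈ 2.98.
For any p̄ above 2.98 the strong-case type would rather pool at zero, so separation collapses.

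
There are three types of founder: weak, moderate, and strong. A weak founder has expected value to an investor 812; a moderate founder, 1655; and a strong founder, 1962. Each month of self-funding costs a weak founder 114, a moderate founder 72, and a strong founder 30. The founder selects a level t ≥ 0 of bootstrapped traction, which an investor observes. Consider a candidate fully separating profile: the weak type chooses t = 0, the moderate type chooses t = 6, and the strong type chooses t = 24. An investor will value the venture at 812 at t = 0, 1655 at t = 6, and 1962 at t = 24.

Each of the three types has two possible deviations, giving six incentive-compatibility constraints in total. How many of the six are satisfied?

Weak (own payoff 812): to t=6 gives 1655 − 114×6 = 971 → profitable ✗; to t=24 gives 1962 − 114×24 = -774 → no gain ✓.
Moderate (own payoff 1655 − 72×6 = 1223): to t=0 gives 812 → no gain ✓; to t=24 gives 1962 − 72×24 = 234 → no gain ✓.
Strong (own payoff 1962 − 30×24 = 1242): to t=0 gives 812 → no gain ✓; to t=6 gives 1655 − 30×6 = 1475 → profitable ✗.
4 of the 6 constraints hold; not an equilibrium.

4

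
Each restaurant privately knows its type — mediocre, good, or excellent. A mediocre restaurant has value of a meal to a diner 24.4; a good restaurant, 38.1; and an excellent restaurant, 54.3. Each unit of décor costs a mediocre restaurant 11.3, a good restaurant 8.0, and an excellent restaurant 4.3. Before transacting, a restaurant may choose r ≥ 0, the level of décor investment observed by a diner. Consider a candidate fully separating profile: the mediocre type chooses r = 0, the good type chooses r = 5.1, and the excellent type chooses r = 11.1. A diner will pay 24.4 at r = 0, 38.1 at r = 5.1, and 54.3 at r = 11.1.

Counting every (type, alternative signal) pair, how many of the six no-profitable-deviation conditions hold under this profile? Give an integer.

Excellent (own payoff 54.3 − 4.3×11.1 = 6.57): to r=0 gives 24.4 → profitable ✗; to r=5.1 gives 38.1 − 4.3×5.1 = 16.17 → profitable ✗.
Good (own payoff 38.1 − 8.0×5.1 = -2.7): to r=0 gives 24.4 → profitable ✗; to r=11.1 gives 54.3 − 8.0×11.1 = -34.5 → no gain ✓.
Mediocre (own payoff 24.4): to r=5.1 gives 38.1 − 11.3×5.1 = -19.53 → no gain ✓; to r=11.1 gives 54.3 − 11.3×11.1 = -71.13 → no gain ✓.
3 of the 6 constraints hold; not an equilibrium.

3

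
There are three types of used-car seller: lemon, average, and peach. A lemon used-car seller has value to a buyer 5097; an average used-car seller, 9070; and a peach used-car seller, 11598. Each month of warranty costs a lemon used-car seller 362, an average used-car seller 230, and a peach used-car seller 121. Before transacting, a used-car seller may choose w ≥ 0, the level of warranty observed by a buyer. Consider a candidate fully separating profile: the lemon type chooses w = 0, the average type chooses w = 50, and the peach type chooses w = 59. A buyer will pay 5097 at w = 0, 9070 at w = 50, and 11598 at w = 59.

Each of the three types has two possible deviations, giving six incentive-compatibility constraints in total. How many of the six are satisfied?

3

Peach (own payoff 11598 − 121×59 = 4459): to w=0 gives 5097 → profitable ✗; to w=50 gives 9070 − 121×50 = 3020 → no gain ✓.
Average (own payoff 9070 − 230×50 = -2430): to w=0 gives 5097 → profitable ✗; to w=59 gives 11598 − 230×59 = -1972 → profitable ✗.
Lemon (own payoff 5097): to w=50 gives 9070 − 362×50 = -9030 → no gain ✓; to w=59 gives 11598 − 362×59 = -9760 → no gain ✓.
3 of the 6 constraints hold; not an equilibrium.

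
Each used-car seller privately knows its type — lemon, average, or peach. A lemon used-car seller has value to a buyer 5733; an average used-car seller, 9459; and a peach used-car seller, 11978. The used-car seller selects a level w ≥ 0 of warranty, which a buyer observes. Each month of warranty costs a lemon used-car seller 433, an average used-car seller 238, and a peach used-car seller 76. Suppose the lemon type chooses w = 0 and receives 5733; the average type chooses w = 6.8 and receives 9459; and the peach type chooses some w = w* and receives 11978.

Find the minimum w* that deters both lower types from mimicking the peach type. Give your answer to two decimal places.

Average type (on-path payoff 9459 − 238×6.8 = 7840.6) won't mimic when 7840.6 ≥ 11978 − 238·w*, i.e. w* ≥ 17.38.
Lemon type (on-path payoff 5733) won't mimic when 5733 ≥ 11978 − 433·w*, i.e. w* ≥ 14.42.
Both must hold, so w* = max(14.42, 17.38) = 17.38. The average type's constraint binds.

17.38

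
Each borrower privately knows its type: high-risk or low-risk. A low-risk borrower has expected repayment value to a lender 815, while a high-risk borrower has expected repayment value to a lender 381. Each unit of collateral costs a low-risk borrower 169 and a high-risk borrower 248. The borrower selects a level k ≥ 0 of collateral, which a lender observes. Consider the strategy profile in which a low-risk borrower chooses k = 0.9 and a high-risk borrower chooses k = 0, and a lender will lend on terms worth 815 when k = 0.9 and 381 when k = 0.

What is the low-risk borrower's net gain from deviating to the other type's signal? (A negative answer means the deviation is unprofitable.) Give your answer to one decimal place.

-281.9

Playing k = 0.9 the low-risk borrower receives 815 − 169 × 0.9 = 662.9.
Deviating to k = 0 yields 381 instead.
Gain from deviating: 381 − 662.9 = -281.9.
The gain is negative, so the low-risk type's incentive-compatibility constraint is satisfied.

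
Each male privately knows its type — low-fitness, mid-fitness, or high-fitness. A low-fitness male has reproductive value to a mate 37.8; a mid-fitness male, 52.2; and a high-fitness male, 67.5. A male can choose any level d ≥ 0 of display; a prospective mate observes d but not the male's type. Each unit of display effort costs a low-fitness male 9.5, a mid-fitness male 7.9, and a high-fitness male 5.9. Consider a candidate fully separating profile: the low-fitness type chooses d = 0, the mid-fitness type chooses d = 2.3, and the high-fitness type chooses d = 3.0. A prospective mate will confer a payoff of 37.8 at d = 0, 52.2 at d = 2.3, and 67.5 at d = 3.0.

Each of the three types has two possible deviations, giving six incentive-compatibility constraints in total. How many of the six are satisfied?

3

Low-fitness (own payoff 37.8): to d=2.3 gives 52.2 − 9.5×2.3 = 30.35 → no gain ✓; to d=3.0 gives 67.5 − 9.5×3.0 = 39 → profitable ✗.
Mid-fitness (own payoff 52.2 − 7.9×2.3 = 34.03): to d=0 gives 37.8 → profitable ✗; to d=3.0 gives 67.5 − 7.9×3.0 = 43.8 → profitable ✗.
High-fitness (own payoff 67.5 − 5.9×3.0 = 49.8): to d=0 gives 37.8 → no gain ✓; to d=2.3 gives 52.2 − 5.9×2.3 = 38.63 → no gain ✓.
3 of the 6 constraints hold; not an equilibrium.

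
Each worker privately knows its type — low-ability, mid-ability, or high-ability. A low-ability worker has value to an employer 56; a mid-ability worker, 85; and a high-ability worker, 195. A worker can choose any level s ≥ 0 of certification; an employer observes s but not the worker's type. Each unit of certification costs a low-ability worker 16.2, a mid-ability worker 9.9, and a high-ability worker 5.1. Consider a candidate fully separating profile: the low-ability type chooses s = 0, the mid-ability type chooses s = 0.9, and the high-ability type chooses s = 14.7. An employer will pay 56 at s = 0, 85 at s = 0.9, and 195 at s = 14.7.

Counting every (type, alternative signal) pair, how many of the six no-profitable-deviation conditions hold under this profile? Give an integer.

High-ability (own payoff 195 − 5.1×14.7 = 120.03): to s=0 gives 56 → no gain ✓; to s=0.9 gives 85 − 5.1×0.9 = 80.41 → no gain ✓.
Low-ability (own payoff 56): to s=0.9 gives 85 − 16.2×0.9 = 70.42 → profitable ✗; to s=14.7 gives 195 − 16.2×14.7 = -43.14 → no gain ✓.
Mid-ability (own payoff 85 − 9.9×0.9 = 76.09): to s=0 gives 56 → no gain ✓; to s=14.7 gives 195 − 9.9×14.7 = 49.47 → no gain ✓.
5 of the 6 constraints hold; not an equilibrium.

5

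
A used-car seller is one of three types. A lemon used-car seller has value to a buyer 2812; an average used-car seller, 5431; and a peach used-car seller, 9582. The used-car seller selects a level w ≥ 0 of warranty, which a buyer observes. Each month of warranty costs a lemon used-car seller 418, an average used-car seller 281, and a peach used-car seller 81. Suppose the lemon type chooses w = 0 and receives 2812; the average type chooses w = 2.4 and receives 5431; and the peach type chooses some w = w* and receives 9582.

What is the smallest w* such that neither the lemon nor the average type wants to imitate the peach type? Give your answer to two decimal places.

17.17

Lemon type (on-path payoff 2812) won't mimic when 2812 ≥ 9582 − 418·w*, i.e. w* ≥ 16.20.
Average type (on-path payoff 5431 − 281×2.4 = 4756.6) won't mimic when 4756.6 ≥ 9582 − 281·w*, i.e. w* ≥ 17.17.
Both must hold, so w* = max(16.20, 17.17) = 17.17. The average type's constraint binds.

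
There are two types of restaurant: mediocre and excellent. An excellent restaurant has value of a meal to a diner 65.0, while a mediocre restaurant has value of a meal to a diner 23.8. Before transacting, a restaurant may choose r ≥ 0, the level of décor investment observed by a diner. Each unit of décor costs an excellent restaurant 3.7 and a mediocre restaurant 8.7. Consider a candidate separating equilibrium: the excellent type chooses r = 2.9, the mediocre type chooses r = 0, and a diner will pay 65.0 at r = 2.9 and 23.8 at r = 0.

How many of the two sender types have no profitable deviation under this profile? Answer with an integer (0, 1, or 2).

1

Mediocre type: stay at 0 → 23.8; mimic → 65.0 − 8.7 × 2.9 = 39.77. IC fails (23.8 < 39.77).
Excellent type: signal → 65.0 − 3.7 × 2.9 = 54.27; deviate to 0 → 23.8. IC holds (54.27 ≥ 23.8).
1 of 2 constraints hold, so this profile is not an equilibrium.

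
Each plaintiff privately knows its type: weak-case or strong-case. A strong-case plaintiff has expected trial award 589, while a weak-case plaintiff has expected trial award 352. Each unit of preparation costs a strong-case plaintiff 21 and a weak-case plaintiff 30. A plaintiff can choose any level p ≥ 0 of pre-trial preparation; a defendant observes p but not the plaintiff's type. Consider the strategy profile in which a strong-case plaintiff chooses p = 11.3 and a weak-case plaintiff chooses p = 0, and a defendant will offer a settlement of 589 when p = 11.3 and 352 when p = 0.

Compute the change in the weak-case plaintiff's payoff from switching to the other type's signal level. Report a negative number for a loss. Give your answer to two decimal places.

Playing p = 0 the weak-case plaintiff receives 352.
Deviating to p = 11.3 brings payment 589 at cost 30 × 11.3 = 339, netting 250.
Gain from deviating: 250 − 352 = -102.00.
The gain is negative, so the weak-case type's incentive-compatibility constraint is satisfied.

-102.00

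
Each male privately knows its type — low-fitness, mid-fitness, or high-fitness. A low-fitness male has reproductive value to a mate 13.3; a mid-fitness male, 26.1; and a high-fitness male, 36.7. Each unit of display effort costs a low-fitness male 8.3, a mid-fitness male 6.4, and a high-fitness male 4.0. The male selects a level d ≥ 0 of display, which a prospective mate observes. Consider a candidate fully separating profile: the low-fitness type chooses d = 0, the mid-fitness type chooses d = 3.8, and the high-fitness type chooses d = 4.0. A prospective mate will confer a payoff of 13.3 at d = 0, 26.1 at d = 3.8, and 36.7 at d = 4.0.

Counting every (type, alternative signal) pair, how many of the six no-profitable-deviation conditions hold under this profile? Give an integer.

4

Low-fitness (own payoff 13.3): to d=3.8 gives 26.1 − 8.3×3.8 = -5.44 → no gain ✓; to d=4.0 gives 36.7 − 8.3×4.0 = 3.5 → no gain ✓.
Mid-fitness (own payoff 26.1 − 6.4×3.8 = 1.78): to d=0 gives 13.3 → profitable ✗; to d=4.0 gives 36.7 − 6.4×4.0 = 11.1 → profitable ✗.
High-fitness (own payoff 36.7 − 4.0×4.0 = 20.7): to d=0 gives 13.3 → no gain ✓; to d=3.8 gives 26.1 − 4.0×3.8 = 10.9 → no gain ✓.
4 of the 6 constraints hold; not an equilibrium.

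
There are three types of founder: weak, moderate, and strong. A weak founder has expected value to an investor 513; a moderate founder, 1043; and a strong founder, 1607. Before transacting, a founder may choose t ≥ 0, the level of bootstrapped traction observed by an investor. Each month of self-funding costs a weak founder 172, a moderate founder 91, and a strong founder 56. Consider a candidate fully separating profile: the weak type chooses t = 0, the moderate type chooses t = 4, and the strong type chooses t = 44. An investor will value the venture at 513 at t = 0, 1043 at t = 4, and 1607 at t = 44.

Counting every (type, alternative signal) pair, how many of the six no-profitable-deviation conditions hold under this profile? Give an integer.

4

Weak (own payoff 513): to t=4 gives 1043 − 172×4 = 355 → no gain ✓; to t=44 gives 1607 − 172×44 = -5961 → no gain ✓.
Strong (own payoff 1607 − 56×44 = -857): to t=0 gives 513 → profitable ✗; to t=4 gives 1043 − 56×4 = 819 → profitable ✗.
Moderate (own payoff 1043 − 91×4 = 679): to t=0 gives 513 → no gain ✓; to t=44 gives 1607 − 91×44 = -2397 → no gain ✓.
4 of the 6 constraints hold; not an equilibrium.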